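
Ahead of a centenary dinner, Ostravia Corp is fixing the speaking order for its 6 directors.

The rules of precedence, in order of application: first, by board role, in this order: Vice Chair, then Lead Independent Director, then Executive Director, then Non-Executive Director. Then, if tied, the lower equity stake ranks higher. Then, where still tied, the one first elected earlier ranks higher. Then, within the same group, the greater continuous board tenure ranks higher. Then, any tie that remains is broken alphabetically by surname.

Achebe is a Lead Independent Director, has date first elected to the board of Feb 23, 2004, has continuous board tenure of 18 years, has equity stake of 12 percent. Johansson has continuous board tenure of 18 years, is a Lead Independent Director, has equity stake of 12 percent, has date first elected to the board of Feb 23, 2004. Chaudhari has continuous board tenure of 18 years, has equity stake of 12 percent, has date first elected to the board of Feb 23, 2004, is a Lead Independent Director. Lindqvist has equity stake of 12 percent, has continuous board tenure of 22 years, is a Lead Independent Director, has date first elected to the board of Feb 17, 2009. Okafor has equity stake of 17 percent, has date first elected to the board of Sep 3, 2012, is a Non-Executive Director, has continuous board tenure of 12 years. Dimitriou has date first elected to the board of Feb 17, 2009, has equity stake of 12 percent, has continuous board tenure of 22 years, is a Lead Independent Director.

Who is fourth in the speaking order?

By board role: Achebe, Chaudhari, Johansson, Dimitriou and Lindqvist (Lead Independent Director); then Okafor (Non-Executive Director).
Achebe, Chaudhari, Johansson, Dimitriou and Lindqvist all have equity stake 12 percent, so the next rule applies.
Among Achebe, Chaudhari, Johansson, Dimitriou and Lindqvist, by date first elected to the board (earlier first): Achebe, Chaudhari and Johansson (Feb 23, 2004) before Dimitriou and Lindqvist (Feb 17, 2009).
Achebe, Chaudhari and Johansson all have continuous board tenure 18 years, so the next rule applies.
Among Achebe, Chaudhari and Johansson, alphabetically by surname: Achebe before Chaudhari before Johansson.
Dimitriou and Lindqvist both have continuous board tenure 22 years, so the next rule applies.
Among Dimitriou and Lindqvist, alphabetically by surname: Dimitriou before Lindqvist.
Order: Achebe, Chaudhari, Johansson, Dimitriou, Lindqvist, Okafor.

Dimitriou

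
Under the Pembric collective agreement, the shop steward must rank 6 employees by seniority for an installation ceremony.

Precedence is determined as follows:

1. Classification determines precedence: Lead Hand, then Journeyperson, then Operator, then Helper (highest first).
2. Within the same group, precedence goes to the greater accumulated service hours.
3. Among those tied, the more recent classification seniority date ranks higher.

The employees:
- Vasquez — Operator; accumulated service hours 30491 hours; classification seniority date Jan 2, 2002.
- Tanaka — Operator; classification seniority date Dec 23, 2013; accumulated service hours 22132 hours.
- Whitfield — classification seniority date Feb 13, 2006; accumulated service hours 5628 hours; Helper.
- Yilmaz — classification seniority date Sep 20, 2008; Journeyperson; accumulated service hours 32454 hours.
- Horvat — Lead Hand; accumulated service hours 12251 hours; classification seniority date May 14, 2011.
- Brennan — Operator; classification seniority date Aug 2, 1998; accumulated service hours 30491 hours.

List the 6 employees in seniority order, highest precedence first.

Horvat, Yilmaz, Vasquez, Brennan, Tanaka, Whitfield

By classification: Horvat (Lead Hand); then Yilmaz (Journeyperson); then Vasquez, Brennan and Tanaka (Operator); then Whitfield (Helper).
Among Vasquez, Brennan and Tanaka, by accumulated service hours (higher first): Vasquez and Brennan (30491 hours) before Tanaka (22132 hours).
Among Vasquez and Brennan, by classification seniority date (later first): Vasquez (Jan 2, 2002) before Brennan (Aug 2, 1998).
Full order: Horvat, Yilmaz, Vasquez, Brennan, Tanaka, Whitfield.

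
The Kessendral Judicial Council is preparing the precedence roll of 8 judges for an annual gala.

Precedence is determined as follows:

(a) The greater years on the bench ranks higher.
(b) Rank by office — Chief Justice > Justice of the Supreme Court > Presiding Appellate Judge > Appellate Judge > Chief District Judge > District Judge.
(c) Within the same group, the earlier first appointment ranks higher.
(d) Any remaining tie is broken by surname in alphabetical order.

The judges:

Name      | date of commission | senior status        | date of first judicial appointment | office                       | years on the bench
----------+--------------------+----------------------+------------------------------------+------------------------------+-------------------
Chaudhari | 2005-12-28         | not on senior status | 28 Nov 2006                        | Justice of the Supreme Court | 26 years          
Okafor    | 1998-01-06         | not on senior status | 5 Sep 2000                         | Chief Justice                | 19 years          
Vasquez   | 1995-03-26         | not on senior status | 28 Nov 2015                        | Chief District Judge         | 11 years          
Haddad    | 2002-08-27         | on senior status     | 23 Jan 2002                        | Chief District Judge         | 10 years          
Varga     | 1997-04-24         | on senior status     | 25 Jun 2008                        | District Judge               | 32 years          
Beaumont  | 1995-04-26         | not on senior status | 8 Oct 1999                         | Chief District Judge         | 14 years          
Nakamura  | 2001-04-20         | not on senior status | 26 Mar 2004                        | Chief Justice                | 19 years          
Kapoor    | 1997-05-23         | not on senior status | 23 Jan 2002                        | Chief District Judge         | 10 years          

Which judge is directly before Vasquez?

By years on the bench (higher first): Varga (32 years); then Chaudhari (26 years); then Okafor and Nakamura (both 19 years); then Beaumont (14 years); then Vasquez (11 years); then Haddad and Kapoor (both 10 years).
Okafor and Nakamura are each Chief Justice, so the next rule applies.
Among Okafor and Nakamura, by date of first judicial appointment (earlier first): Okafor (5 Sep 2000) before Nakamura (26 Mar 2004).
Haddad and Kapoor are each Chief District Judge, so the next rule applies.
Haddad and Kapoor both have date of first judicial appointment 23 Jan 2002, so the next rule applies.
Among Haddad and Kapoor, alphabetically by surname: Haddad before Kapoor.
Order: Varga, Chaudhari, Okafor, Nakamura, Beaumont, Vasquez, Haddad, Kapoor.

Beaumont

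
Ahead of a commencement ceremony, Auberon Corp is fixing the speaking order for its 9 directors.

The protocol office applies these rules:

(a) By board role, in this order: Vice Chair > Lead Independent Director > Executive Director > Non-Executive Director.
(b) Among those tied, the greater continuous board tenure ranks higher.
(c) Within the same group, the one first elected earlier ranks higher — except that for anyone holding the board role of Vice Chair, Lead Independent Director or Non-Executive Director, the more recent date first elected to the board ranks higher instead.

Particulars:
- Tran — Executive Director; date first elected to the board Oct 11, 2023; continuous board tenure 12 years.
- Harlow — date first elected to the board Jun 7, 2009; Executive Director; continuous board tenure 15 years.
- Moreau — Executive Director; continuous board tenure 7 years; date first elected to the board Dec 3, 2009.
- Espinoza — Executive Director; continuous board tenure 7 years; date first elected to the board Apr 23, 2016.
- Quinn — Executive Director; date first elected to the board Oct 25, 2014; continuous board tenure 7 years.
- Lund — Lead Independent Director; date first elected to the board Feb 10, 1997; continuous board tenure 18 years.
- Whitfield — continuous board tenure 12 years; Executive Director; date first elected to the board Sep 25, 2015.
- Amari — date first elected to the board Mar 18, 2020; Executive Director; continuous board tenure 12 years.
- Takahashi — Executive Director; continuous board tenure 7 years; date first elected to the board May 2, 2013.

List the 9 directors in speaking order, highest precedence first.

Lund, Harlow, Whitfield, Amari, Tran, Moreau, Takahashi, Quinn, Espinoza

By board role: Lund (Lead Independent Director); then Harlow, Whitfield, Amari, Tran, Moreau, Takahashi, Quinn and Espinoza (Executive Director).
Among Harlow, Whitfield, Amari, Tran, Moreau, Takahashi, Quinn and Espinoza, by continuous board tenure (higher first): Harlow (15 years) before Whitfield, Amari and Tran (12 years) before Moreau, Takahashi, Quinn and Espinoza (7 years).
Among Whitfield, Amari and Tran, by date first elected to the board (earlier first): Whitfield (Sep 25, 2015) before Amari (Mar 18, 2020) before Tran (Oct 11, 2023).
Among Moreau, Takahashi, Quinn and Espinoza, by date first elected to the board (earlier first): Moreau (Dec 3, 2009) before Takahashi (May 2, 2013) before Quinn (Oct 25, 2014) before Espinoza (Apr 23, 2016).
Full order: Lund, Harlow, Whitfield, Amari, Tran, Moreau, Takahashi, Quinn, Espinoza.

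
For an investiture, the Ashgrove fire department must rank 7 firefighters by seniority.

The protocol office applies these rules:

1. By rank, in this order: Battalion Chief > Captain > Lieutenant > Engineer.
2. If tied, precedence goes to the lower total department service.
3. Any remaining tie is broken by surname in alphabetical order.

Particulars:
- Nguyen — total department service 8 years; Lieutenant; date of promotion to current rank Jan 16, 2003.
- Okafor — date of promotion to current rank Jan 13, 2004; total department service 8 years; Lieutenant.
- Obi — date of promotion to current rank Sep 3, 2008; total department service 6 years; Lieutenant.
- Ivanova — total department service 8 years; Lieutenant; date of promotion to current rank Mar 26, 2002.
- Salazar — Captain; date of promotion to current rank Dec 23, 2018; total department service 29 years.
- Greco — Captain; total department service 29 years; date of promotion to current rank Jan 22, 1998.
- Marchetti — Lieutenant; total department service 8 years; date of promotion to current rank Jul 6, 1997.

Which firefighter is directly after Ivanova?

By rank: Greco and Salazar (Captain); then Obi, Ivanova, Marchetti, Nguyen and Okafor (Lieutenant).
Greco and Salazar both have total department service 29 years, so the next rule applies.
Among Greco and Salazar, alphabetically by surname: Greco before Salazar.
Among Obi, Ivanova, Marchetti, Nguyen and Okafor, by total department service (lower first): Obi (6 years) before Ivanova, Marchetti, Nguyen and Okafor (8 years).
Among Ivanova, Marchetti, Nguyen and Okafor, alphabetically by surname: Ivanova before Marchetti before Nguyen before Okafor.
Order: Greco, Salazar, Obi, Ivanova, Marchetti, Nguyen, Okafor.

Marchetti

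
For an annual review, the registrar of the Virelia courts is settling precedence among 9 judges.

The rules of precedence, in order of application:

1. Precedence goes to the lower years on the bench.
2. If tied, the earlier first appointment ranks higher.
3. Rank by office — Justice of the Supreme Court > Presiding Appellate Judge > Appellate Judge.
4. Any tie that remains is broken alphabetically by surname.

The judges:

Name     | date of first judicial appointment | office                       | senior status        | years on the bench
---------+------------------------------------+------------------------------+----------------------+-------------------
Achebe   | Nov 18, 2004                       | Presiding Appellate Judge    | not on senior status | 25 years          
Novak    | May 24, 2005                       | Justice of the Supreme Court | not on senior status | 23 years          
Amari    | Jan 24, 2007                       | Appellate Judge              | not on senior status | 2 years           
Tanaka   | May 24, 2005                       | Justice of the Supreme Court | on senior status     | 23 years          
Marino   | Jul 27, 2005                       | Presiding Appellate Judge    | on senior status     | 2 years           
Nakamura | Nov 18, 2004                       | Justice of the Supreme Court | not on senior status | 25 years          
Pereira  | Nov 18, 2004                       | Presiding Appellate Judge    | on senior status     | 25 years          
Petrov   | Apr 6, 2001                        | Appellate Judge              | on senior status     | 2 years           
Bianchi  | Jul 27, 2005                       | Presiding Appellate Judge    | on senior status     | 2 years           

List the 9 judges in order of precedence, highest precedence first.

By years on the bench (lower first): Petrov, Bianchi, Marino and Amari (each 2 years); then Novak and Tanaka (both 23 years); then Nakamura, Achebe and Pereira (each 25 years).
Among Petrov, Bianchi, Marino and Amari, by date of first judicial appointment (earlier first): Petrov (Apr 6, 2001) before Bianchi and Marino (Jul 27, 2005) before Amari (Jan 24, 2007).
Bianchi and Marino are each Presiding Appellate Judge, so the next rule applies.
Among Bianchi and Marino, alphabetically by surname: Bianchi before Marino.
Novak and Tanaka both have date of first judicial appointment May 24, 2005, so the next rule applies.
Novak and Tanaka are each Justice of the Supreme Court, so the next rule applies.
Among Novak and Tanaka, alphabetically by surname: Novak before Tanaka.
Nakamura, Achebe and Pereira all have date of first judicial appointment Nov 18, 2004, so the next rule applies.
Among Nakamura, Achebe and Pereira, by office: Nakamura (Justice of the Supreme Court) before Achebe and Pereira (Presiding Appellate Judge).
Among Achebe and Pereira, alphabetically by surname: Achebe before Pereira.
Full order: Petrov, Bianchi, Marino, Amari, Novak, Tanaka, Nakamura, Achebe, Pereira.

Petrov, Bianchi, Marino, Amari, Novak, Tanaka, Nakamura, Achebe, Pereira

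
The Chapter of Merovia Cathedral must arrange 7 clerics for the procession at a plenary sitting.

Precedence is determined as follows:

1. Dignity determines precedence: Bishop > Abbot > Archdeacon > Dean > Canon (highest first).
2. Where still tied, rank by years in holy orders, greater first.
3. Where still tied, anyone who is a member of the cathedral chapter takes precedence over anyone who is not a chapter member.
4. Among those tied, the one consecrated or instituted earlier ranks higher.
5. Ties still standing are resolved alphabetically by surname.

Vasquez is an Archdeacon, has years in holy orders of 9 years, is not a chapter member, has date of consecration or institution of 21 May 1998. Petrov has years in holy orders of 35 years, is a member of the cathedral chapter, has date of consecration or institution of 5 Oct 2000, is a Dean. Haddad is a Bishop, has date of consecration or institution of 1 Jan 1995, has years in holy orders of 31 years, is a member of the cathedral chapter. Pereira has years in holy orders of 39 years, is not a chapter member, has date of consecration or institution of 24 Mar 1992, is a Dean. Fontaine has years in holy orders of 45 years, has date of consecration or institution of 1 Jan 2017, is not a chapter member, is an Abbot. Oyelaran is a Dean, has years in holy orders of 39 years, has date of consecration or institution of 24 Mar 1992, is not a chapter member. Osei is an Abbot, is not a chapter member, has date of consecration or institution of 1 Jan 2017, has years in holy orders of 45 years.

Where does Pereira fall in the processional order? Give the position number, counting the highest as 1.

By dignity: Haddad (Bishop); then Fontaine and Osei (Abbot); then Vasquez (Archdeacon); then Oyelaran, Pereira and Petrov (Dean).
Fontaine and Osei both have years in holy orders 45 years, so the next rule applies.
Fontaine and Osei are each not a chapter member, so the next rule applies.
Fontaine and Osei both have date of consecration or institution 1 Jan 2017, so the next rule applies.
Among Fontaine and Osei, alphabetically by surname: Fontaine before Osei.
Among Oyelaran, Pereira and Petrov, by years in holy orders (higher first): Oyelaran and Pereira (39 years) before Petrov (35 years).
Oyelaran and Pereira are each not a chapter member, so the next rule applies.
Oyelaran and Pereira both have date of consecration or institution 24 Mar 1992, so the next rule applies.
Among Oyelaran and Pereira, alphabetically by surname: Oyelaran before Pereira.
Order: Haddad, Fontaine, Osei, Vasquez, Oyelaran, Pereira, Petrov. So position 6.

6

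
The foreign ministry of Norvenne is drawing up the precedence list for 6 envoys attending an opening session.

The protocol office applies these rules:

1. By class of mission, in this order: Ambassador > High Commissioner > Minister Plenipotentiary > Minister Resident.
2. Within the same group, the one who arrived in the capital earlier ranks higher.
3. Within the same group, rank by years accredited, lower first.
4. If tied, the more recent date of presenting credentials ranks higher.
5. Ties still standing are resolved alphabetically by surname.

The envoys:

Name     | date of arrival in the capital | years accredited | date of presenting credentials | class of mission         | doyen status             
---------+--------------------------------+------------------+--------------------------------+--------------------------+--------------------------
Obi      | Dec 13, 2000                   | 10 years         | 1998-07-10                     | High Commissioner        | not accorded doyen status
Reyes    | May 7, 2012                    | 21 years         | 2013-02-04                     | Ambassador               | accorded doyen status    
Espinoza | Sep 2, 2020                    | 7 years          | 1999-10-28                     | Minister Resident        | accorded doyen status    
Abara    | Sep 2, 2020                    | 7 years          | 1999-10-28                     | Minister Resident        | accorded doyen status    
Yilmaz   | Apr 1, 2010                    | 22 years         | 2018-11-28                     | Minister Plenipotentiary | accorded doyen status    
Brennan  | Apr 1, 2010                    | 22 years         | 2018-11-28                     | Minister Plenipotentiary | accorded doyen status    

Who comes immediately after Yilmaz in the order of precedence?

Abara

By class of mission: Reyes (Ambassador); then Obi (High Commissioner); then Brennan and Yilmaz (Minister Plenipotentiary); then Abara and Espinoza (Minister Resident).
Brennan and Yilmaz both have date of arrival in the capital Apr 1, 2010, so the next rule applies.
Brennan and Yilmaz both have years accredited 22 years, so the next rule applies.
Brennan and Yilmaz both have date of presenting credentials 2018-11-28, so the next rule applies.
Among Brennan and Yilmaz, alphabetically by surname: Brennan before Yilmaz.
Abara and Espinoza both have date of arrival in the capital Sep 2, 2020, so the next rule applies.
Abara and Espinoza both have years accredited 7 years, so the next rule applies.
Abara and Espinoza both have date of presenting credentials 1999-10-28, so the next rule applies.
Among Abara and Espinoza, alphabetically by surname: Abara before Espinoza.
Order: Reyes, Obi, Brennan, Yilmaz, Abara, Espinoza.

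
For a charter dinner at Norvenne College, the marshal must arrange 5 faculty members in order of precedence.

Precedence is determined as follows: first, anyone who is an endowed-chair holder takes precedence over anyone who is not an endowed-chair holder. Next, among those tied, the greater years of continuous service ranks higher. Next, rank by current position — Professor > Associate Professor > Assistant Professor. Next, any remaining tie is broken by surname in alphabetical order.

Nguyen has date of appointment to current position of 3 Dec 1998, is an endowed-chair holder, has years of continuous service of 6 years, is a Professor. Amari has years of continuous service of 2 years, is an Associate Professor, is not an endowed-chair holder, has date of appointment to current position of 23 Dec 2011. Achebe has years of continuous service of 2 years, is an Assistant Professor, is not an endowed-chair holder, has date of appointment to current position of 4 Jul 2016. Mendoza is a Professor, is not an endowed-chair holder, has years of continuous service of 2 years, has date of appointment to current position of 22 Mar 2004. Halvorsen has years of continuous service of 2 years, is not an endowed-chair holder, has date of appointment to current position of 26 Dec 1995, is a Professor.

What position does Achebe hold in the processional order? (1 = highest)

5

By the first rule: Nguyen (an endowed-chair holder); then Halvorsen, Mendoza, Amari and Achebe (each not an endowed-chair holder).
Halvorsen, Mendoza, Amari and Achebe all have years of continuous service 2 years, so the next rule applies.
Among Halvorsen, Mendoza, Amari and Achebe, by current position: Halvorsen and Mendoza (Professor) before Amari (Associate Professor) before Achebe (Assistant Professor).
Among Halvorsen and Mendoza, alphabetically by surname: Halvorsen before Mendoza.
Order: Nguyen, Halvorsen, Mendoza, Amari, Achebe. So position 5.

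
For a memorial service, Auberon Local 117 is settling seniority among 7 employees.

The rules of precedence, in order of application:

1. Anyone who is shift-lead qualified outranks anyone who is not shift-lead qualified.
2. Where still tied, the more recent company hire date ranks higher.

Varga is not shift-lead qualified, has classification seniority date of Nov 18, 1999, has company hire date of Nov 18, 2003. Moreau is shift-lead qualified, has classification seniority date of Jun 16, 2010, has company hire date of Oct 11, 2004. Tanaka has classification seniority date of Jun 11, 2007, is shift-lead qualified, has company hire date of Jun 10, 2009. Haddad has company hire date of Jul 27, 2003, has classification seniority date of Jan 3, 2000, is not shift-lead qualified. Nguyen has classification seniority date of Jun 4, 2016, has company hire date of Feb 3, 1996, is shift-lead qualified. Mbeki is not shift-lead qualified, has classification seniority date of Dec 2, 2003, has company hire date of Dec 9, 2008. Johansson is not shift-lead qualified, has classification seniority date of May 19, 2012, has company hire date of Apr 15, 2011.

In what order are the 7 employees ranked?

Tanaka, Moreau, Nguyen, Johansson, Mbeki, Varga, Haddad

By the first rule: Tanaka, Moreau and Nguyen (each shift-lead qualified); then Johansson, Mbeki, Varga and Haddad (each not shift-lead qualified).
Among Tanaka, Moreau and Nguyen, by company hire date (later first): Tanaka (Jun 10, 2009) before Moreau (Oct 11, 2004) before Nguyen (Feb 3, 1996).
Among Johansson, Mbeki, Varga and Haddad, by company hire date (later first): Johansson (Apr 15, 2011) before Mbeki (Dec 9, 2008) before Varga (Nov 18, 2003) before Haddad (Jul 27, 2003).
Full order: Tanaka, Moreau, Nguyen, Johansson, Mbeki, Varga, Haddad.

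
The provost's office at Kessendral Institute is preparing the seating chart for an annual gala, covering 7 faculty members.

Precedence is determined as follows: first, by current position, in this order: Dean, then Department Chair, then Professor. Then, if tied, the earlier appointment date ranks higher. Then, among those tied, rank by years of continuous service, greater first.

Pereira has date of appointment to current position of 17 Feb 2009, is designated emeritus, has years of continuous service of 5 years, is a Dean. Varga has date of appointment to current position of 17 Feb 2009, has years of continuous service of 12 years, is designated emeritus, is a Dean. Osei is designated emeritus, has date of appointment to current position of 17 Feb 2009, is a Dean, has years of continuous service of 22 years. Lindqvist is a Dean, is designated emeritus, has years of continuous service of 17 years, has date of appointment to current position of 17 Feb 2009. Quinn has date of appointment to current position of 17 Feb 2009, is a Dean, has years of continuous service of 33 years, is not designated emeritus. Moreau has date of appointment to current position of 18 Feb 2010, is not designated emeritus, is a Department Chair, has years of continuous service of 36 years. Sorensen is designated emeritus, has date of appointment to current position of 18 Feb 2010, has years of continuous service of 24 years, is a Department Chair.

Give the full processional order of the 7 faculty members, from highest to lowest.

Quinn, Osei, Lindqvist, Varga, Pereira, Moreau, Sorensen

By current position: Quinn, Osei, Lindqvist, Varga and Pereira (Dean); then Moreau and Sorensen (Department Chair).
Quinn, Osei, Lindqvist, Varga and Pereira all have date of appointment to current position 17 Feb 2009, so the next rule applies.
Among Quinn, Osei, Lindqvist, Varga and Pereira, by years of continuous service (higher first): Quinn (33 years) before Osei (22 years) before Lindqvist (17 years) before Varga (12 years) before Pereira (5 years).
Moreau and Sorensen both have date of appointment to current position 18 Feb 2010, so the next rule applies.
Among Moreau and Sorensen, by years of continuous service (higher first): Moreau (36 years) before Sorensen (24 years).
Full order: Quinn, Osei, Lindqvist, Varga, Pereira, Moreau, Sorensen.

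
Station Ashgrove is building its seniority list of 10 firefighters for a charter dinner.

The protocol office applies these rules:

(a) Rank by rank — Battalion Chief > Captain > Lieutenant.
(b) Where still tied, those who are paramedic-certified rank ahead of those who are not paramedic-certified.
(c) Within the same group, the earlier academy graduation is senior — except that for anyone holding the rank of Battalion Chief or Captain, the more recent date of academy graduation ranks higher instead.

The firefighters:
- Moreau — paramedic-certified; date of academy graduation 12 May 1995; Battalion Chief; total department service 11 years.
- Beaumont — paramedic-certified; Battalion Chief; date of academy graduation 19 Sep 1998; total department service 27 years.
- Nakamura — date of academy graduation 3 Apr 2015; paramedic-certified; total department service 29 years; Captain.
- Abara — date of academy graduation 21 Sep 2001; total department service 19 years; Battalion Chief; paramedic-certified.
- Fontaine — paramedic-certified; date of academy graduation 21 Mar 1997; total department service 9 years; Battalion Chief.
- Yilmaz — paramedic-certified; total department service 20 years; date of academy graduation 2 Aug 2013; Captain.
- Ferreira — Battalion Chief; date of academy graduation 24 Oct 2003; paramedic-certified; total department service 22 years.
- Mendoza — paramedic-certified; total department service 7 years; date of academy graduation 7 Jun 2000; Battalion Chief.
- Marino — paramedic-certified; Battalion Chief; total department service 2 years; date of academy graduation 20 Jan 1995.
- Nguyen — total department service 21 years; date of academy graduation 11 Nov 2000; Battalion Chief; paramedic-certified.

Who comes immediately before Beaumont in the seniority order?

Mendoza

By rank: Ferreira, Abara, Nguyen, Mendoza, Beaumont, Fontaine, Moreau and Marino (Battalion Chief); then Nakamura and Yilmaz (Captain).
Ferreira, Abara, Nguyen, Mendoza, Beaumont, Fontaine, Moreau and Marino are each paramedic-certified, so the next rule applies.
Among Ferreira, Abara, Nguyen, Mendoza, Beaumont, Fontaine, Moreau and Marino, by date of academy graduation (later first) (reversed rule for this group): Ferreira (24 Oct 2003) before Abara (21 Sep 2001) before Nguyen (11 Nov 2000) before Mendoza (7 Jun 2000) before Beaumont (19 Sep 1998) before Fontaine (21 Mar 1997) before Moreau (12 May 1995) before Marino (20 Jan 1995).
Nakamura and Yilmaz are each paramedic-certified, so the next rule applies.
Among Nakamura and Yilmaz, by date of academy graduation (later first) (reversed rule for this group): Nakamura (3 Apr 2015) before Yilmaz (2 Aug 2013).
Order: Ferreira, Abara, Nguyen, Mendoza, Beaumont, Fontaine, Moreau, Marino, Nakamura, Yilmaz.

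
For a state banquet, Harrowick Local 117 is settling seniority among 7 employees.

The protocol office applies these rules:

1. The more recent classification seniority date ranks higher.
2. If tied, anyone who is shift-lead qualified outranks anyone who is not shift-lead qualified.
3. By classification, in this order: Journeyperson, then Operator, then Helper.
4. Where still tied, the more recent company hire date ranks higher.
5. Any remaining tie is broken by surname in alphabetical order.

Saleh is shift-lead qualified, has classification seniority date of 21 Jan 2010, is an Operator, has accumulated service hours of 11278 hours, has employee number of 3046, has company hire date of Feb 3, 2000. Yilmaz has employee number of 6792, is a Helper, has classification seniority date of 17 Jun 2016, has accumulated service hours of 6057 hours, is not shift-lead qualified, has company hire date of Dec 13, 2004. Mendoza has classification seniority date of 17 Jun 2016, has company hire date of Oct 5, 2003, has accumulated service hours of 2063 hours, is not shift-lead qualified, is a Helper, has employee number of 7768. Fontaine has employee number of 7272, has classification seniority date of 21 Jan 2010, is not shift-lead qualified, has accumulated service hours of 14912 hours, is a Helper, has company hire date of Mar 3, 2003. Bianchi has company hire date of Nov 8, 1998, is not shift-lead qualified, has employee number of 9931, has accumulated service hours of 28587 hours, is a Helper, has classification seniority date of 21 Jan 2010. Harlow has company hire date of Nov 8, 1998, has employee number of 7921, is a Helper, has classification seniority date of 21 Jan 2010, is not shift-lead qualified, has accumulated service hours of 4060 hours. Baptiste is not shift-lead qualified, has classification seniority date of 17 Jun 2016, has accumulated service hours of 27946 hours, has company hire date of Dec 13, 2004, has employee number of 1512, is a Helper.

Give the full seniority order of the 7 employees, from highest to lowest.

Baptiste, Yilmaz, Mendoza, Saleh, Fontaine, Bianchi, Harlow

By classification seniority date (later first): Baptiste, Yilmaz and Mendoza (each 17 Jun 2016); then Saleh, Fontaine, Bianchi and Harlow (each 21 Jan 2010).
Baptiste, Yilmaz and Mendoza are each not shift-lead qualified, so the next rule applies.
Baptiste, Yilmaz and Mendoza are each Helper, so the next rule applies.
Among Baptiste, Yilmaz and Mendoza, by company hire date (later first): Baptiste and Yilmaz (Dec 13, 2004) before Mendoza (Oct 5, 2003).
Among Baptiste and Yilmaz, alphabetically by surname: Baptiste before Yilmaz.
Among Saleh, Fontaine, Bianchi and Harlow, shift-lead qualified before not shift-lead qualified: Saleh (shift-lead qualified) before Fontaine, Bianchi and Harlow (not shift-lead qualified).
Fontaine, Bianchi and Harlow are each Helper, so the next rule applies.
Among Fontaine, Bianchi and Harlow, by company hire date (later first): Fontaine (Mar 3, 2003) before Bianchi and Harlow (Nov 8, 1998).
Among Bianchi and Harlow, alphabetically by surname: Bianchi before Harlow.
Full order: Baptiste, Yilmaz, Mendoza, Saleh, Fontaine, Bianchi, Harlow.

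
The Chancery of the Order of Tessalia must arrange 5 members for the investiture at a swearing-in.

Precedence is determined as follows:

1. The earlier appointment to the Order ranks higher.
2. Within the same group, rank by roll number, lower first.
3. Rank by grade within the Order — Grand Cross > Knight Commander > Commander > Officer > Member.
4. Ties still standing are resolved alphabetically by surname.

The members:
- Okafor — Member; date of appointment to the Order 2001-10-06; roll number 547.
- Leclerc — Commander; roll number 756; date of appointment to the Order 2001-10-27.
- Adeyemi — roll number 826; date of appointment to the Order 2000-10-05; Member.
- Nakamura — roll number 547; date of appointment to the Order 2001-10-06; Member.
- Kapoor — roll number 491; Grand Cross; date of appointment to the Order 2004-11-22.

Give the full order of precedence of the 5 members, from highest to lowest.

By date of appointment to the Order (earlier first): Adeyemi (2000-10-05); then Nakamura and Okafor (both 2001-10-06); then Leclerc (2001-10-27); then Kapoor (2004-11-22).
Nakamura and Okafor both have roll number 547, so the next rule applies.
Nakamura and Okafor are each Member, so the next rule applies.
Among Nakamura and Okafor, alphabetically by surname: Nakamura before Okafor.
Full order: Adeyemi, Nakamura, Okafor, Leclerc, Kapoor.

Adeyemi, Nakamura, Okafor, Leclerc, Kapoor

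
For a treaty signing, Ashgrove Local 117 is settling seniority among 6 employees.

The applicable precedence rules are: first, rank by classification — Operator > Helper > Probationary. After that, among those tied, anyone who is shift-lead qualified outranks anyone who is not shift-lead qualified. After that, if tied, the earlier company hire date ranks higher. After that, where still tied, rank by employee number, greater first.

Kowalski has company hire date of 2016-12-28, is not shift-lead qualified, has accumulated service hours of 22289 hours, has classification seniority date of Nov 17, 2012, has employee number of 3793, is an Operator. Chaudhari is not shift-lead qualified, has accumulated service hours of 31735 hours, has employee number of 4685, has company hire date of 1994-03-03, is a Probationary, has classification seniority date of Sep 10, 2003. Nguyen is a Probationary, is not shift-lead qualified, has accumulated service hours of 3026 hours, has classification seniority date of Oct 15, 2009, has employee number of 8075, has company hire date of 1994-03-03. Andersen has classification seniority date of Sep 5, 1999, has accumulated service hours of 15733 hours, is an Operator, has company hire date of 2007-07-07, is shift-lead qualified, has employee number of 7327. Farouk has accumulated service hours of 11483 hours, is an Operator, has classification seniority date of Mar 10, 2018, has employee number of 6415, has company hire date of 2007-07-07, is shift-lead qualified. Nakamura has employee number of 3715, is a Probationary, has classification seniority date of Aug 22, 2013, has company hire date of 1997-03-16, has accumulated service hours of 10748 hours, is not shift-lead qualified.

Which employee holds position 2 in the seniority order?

Farouk

By classification: Andersen, Farouk and Kowalski (Operator); then Nguyen, Chaudhari and Nakamura (Probationary).
Among Andersen, Farouk and Kowalski, shift-lead qualified before not shift-lead qualified: Andersen and Farouk (shift-lead qualified) before Kowalski (not shift-lead qualified).
Andersen and Farouk both have company hire date 2007-07-07, so the next rule applies.
Among Andersen and Farouk, by employee number (higher first): Andersen (7327) before Farouk (6415).
Nguyen, Chaudhari and Nakamura are each not shift-lead qualified, so the next rule applies.
Among Nguyen, Chaudhari and Nakamura, by company hire date (earlier first): Nguyen and Chaudhari (1994-03-03) before Nakamura (1997-03-16).
Among Nguyen and Chaudhari, by employee number (higher first): Nguyen (8075) before Chaudhari (4685).
Order: Andersen, Farouk, Kowalski, Nguyen, Chaudhari, Nakamura.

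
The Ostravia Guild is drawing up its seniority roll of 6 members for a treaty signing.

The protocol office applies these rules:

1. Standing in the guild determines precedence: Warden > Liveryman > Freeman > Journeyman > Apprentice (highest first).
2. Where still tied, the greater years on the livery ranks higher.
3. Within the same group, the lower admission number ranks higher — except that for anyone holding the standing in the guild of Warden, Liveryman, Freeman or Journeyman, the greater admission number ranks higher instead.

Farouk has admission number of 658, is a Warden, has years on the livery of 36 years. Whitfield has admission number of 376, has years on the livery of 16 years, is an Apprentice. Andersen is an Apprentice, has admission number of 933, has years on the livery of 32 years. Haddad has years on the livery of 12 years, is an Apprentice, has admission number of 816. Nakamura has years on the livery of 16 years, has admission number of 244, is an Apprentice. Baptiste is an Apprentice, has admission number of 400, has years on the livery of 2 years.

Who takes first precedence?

Farouk

By standing in the guild: Farouk (Warden); then Andersen, Nakamura, Whitfield, Haddad and Baptiste (Apprentice).
Among Andersen, Nakamura, Whitfield, Haddad and Baptiste, by years on the livery (higher first): Andersen (32 years) before Nakamura and Whitfield (16 years) before Haddad (12 years) before Baptiste (2 years).
Among Nakamura and Whitfield, by admission number (lower first): Nakamura (244) before Whitfield (376).
Order: Farouk, Andersen, Nakamura, Whitfield, Haddad, Baptiste.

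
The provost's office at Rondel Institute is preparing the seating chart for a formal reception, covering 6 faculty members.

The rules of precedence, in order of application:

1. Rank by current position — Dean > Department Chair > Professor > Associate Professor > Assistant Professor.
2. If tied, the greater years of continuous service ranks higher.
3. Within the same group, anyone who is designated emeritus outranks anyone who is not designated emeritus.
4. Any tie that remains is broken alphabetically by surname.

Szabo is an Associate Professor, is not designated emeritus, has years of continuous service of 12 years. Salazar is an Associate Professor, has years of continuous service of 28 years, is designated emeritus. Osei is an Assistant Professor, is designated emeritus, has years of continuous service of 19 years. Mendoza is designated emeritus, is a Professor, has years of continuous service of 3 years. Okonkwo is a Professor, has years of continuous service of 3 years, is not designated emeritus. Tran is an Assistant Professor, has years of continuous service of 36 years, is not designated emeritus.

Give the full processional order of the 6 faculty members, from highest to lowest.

By current position: Mendoza and Okonkwo (Professor); then Salazar and Szabo (Associate Professor); then Tran and Osei (Assistant Professor).
Mendoza and Okonkwo both have years of continuous service 3 years, so the next rule applies.
Among Mendoza and Okonkwo, designated emeritus before not designated emeritus: Mendoza (designated emeritus) before Okonkwo (not designated emeritus).
Among Salazar and Szabo, by years of continuous service (higher first): Salazar (28 years) before Szabo (12 years).
Among Tran and Osei, by years of continuous service (higher first): Tran (36 years) before Osei (19 years).
Full order: Mendoza, Okonkwo, Salazar, Szabo, Tran, Osei.

Mendoza, Okonkwo, Salazar, Szabo, Tran, Osei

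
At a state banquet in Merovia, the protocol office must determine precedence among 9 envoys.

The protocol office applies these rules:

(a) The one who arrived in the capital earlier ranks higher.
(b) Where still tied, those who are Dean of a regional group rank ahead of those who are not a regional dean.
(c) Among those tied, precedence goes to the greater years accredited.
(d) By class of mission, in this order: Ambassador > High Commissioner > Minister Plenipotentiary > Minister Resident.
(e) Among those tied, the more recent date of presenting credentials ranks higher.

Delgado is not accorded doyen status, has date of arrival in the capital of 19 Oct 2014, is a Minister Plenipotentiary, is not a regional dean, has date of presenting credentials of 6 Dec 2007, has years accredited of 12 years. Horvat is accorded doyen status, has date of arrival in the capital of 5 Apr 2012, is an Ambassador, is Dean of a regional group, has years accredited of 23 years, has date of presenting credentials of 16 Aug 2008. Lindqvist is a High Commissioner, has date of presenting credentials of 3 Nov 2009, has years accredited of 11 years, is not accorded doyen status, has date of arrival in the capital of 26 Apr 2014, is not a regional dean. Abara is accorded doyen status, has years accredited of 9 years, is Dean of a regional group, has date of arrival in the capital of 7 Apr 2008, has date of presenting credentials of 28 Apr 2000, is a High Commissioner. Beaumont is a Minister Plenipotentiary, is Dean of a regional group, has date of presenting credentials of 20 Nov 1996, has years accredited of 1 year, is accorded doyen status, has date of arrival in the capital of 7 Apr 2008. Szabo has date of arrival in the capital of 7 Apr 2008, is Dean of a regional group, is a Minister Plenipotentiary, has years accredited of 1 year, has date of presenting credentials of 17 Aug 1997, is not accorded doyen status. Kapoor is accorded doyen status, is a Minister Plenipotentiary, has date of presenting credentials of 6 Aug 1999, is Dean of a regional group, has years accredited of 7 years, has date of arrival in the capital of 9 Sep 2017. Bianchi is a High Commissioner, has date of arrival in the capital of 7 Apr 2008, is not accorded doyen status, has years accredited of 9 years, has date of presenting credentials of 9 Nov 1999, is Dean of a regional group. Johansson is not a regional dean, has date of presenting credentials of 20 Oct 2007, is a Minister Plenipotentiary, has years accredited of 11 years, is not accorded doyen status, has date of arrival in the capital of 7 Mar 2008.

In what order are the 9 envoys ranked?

By date of arrival in the capital (earlier first): Johansson (7 Mar 2008); then Abara, Bianchi, Szabo and Beaumont (each 7 Apr 2008); then Horvat (5 Apr 2012); then Lindqvist (26 Apr 2014); then Delgado (19 Oct 2014); then Kapoor (9 Sep 2017).
Abara, Bianchi, Szabo and Beaumont are each Dean of a regional group, so the next rule applies.
Among Abara, Bianchi, Szabo and Beaumont, by years accredited (higher first): Abara and Bianchi (9 years) before Szabo and Beaumont (1 year).
Abara and Bianchi are each High Commissioner, so the next rule applies.
Among Abara and Bianchi, by date of presenting credentials (later first): Abara (28 Apr 2000) before Bianchi (9 Nov 1999).
Szabo and Beaumont are each Minister Plenipotentiary, so the next rule applies.
Among Szabo and Beaumont, by date of presenting credentials (later first): Szabo (17 Aug 1997) before Beaumont (20 Nov 1996).
Full order: Johansson, Abara, Bianchi, Szabo, Beaumont, Horvat, Lindqvist, Delgado, Kapoor.

Johansson, Abara, Bianchi, Szabo, Beaumont, Horvat, Lindqvist, Delgado, Kapoor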